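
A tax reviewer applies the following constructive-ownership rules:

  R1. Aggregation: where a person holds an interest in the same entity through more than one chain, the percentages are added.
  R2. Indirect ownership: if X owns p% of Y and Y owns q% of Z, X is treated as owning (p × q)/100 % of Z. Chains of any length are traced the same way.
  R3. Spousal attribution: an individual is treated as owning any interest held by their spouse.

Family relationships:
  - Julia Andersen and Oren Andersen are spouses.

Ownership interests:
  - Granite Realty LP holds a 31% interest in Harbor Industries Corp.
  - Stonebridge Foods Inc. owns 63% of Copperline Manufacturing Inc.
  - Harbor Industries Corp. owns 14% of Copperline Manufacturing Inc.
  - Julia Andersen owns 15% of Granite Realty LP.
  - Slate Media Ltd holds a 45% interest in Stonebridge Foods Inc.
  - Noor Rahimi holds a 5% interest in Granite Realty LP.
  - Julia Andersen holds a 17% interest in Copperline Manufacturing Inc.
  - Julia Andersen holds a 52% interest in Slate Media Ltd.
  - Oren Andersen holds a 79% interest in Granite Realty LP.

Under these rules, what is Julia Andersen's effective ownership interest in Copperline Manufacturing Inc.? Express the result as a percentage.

By spousal attribution (R3), Julia Andersen is treated as also owning Oren Andersen's interest in Granite Realty LP, giving 15% + 79% = 94%.
Chain via Granite Realty LP → Harbor Industries Corp. (R2): 94% × 31% × 14% = 4.0796% of Copperline Manufacturing Inc.
Chain via Slate Media Ltd → Stonebridge Foods Inc. (R2): 52% × 45% × 63% = 14.742% of Copperline Manufacturing Inc.
Direct interest in Copperline Manufacturing Inc: 17%.
Aggregating (R1): 4.0796% + 14.742% + 17% = 35.8216%.

35.8216%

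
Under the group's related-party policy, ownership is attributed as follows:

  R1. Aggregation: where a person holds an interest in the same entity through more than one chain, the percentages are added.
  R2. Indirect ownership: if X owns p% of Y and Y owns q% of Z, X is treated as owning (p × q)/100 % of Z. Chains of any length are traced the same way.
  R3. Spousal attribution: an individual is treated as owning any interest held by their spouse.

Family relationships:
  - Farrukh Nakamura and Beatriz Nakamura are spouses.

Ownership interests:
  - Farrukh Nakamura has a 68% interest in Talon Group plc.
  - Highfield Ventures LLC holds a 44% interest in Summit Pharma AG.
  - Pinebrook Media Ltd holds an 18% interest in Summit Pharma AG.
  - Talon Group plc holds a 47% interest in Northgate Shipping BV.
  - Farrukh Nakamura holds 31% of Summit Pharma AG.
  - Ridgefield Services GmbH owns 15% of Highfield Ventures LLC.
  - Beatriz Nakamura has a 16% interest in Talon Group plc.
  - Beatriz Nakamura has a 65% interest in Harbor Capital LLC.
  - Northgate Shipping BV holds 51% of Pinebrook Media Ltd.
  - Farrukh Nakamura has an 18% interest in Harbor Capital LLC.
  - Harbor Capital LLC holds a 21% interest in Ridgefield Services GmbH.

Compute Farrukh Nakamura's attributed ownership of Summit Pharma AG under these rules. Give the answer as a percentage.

35.774644%

By spousal attribution (R3), Farrukh Nakamura is treated as also owning Beatriz Nakamura's interest in Harbor Capital LLC, giving 18% + 65% = 83%.
By spousal attribution (R3), Farrukh Nakamura is treated as also owning Beatriz Nakamura's interest in Talon Group plc, giving 68% + 16% = 84%.
Chain via Harbor Capital LLC → Ridgefield Services GmbH → Highfield Ventures LLC (R2): 83% × 21% × 15% × 44% = 1.15038% of Summit Pharma AG.
Chain via Talon Group plc → Northgate Shipping BV → Pinebrook Media Ltd (R2): 84% × 47% × 51% × 18% = 3.624264% of Summit Pharma AG.
Direct interest in Summit Pharma AG: 31%.
Aggregating (R1): 1.15038% + 3.624264% + 31% = 35.774644%.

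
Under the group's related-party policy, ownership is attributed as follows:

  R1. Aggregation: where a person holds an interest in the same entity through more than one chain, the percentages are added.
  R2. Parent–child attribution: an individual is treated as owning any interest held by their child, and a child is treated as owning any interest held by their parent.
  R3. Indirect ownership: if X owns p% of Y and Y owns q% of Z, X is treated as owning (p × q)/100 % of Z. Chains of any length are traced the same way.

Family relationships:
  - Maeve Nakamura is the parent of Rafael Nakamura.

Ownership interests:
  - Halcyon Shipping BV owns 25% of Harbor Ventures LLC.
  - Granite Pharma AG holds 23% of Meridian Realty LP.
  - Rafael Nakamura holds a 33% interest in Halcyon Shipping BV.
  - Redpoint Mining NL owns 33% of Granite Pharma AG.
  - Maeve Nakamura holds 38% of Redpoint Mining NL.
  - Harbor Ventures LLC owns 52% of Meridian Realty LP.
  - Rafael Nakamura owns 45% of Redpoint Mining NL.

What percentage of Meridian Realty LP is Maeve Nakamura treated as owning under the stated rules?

10.5897%

By parent–child attribution (R2), Maeve Nakamura is treated as also owning Rafael Nakamura's interest in Redpoint Mining NL, giving 38% + 45% = 83%.
By parent–child attribution (R2), Maeve Nakamura is treated as owning Rafael Nakamura's 33% interest in Halcyon Shipping BV.
Chain via Redpoint Mining NL → Granite Pharma AG (R3): 83% × 33% × 23% = 6.2997% of Meridian Realty LP.
Chain via Halcyon Shipping BV → Harbor Ventures LLC (R3): 33% × 25% × 52% = 4.29% of Meridian Realty LP.
Aggregating (R1): 6.2997% + 4.29% = 10.5897%.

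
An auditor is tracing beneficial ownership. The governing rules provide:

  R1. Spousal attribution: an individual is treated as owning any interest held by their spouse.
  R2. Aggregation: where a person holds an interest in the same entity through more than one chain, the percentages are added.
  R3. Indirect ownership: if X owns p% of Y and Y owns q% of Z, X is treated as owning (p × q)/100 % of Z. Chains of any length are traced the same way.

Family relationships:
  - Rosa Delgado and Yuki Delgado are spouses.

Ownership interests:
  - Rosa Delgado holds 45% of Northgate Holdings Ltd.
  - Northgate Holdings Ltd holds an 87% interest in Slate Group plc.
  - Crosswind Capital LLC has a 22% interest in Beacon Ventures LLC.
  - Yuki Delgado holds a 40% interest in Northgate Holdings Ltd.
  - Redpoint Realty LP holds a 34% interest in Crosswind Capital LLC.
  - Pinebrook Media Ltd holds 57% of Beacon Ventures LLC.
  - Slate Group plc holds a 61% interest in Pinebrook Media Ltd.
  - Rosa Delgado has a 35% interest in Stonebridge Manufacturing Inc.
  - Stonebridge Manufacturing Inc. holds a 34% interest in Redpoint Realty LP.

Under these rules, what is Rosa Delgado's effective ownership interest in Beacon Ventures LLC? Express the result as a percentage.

By spousal attribution (R1), Rosa Delgado is treated as also owning Yuki Delgado's interest in Northgate Holdings Ltd, giving 45% + 40% = 85%.
Chain via Northgate Holdings Ltd → Slate Group plc → Pinebrook Media Ltd (R3): 85% × 87% × 61% × 57% = 25.712415% of Beacon Ventures LLC.
Chain via Stonebridge Manufacturing Inc. → Redpoint Realty LP → Crosswind Capital LLC (R3): 35% × 34% × 34% × 22% = 0.89012% of Beacon Ventures LLC.
Aggregating (R2): 25.712415% + 0.89012% = 26.602535%.

26.602535%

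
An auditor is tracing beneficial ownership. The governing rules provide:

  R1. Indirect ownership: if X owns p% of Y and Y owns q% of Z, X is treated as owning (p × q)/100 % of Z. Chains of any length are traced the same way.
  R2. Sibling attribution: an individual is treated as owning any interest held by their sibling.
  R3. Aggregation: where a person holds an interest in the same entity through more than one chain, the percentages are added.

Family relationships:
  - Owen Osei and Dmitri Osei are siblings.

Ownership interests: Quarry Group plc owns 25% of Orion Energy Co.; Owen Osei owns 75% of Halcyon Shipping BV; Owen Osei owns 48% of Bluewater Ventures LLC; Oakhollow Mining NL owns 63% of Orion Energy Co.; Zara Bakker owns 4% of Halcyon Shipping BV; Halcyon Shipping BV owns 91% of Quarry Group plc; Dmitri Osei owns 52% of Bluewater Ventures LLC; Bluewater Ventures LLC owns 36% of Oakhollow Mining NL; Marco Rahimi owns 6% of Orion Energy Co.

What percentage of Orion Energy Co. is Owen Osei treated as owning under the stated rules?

39.7425%

By sibling attribution (R2), Owen Osei is treated as also owning Dmitri Osei's interest in Bluewater Ventures LLC, giving 48% + 52% = 100%.
Chain via Halcyon Shipping BV → Quarry Group plc (R1): 75% × 91% × 25% = 17.0625% of Orion Energy Co.
Chain via Bluewater Ventures LLC → Oakhollow Mining NL (R1): 100% × 36% × 63% = 22.68% of Orion Energy Co.
Aggregating (R3): 17.0625% + 22.68% = 39.7425%.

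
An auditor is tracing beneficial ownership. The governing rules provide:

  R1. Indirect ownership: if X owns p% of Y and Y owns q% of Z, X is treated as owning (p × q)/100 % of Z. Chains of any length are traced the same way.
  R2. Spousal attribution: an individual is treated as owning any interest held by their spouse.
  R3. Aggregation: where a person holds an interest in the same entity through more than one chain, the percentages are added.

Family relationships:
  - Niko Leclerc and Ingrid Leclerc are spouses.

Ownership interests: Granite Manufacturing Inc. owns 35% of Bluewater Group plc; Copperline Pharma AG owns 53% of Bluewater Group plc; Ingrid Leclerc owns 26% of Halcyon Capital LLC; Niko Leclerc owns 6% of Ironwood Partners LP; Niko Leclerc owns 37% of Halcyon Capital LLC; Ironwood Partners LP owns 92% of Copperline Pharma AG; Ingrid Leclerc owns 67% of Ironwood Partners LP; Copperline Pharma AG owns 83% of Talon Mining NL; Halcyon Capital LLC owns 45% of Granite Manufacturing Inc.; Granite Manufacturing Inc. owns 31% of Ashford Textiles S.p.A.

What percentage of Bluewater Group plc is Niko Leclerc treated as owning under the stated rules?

45.5173%

By spousal attribution (R2), Niko Leclerc is treated as also owning Ingrid Leclerc's interest in Halcyon Capital LLC, giving 37% + 26% = 63%.
By spousal attribution (R2), Niko Leclerc is treated as also owning Ingrid Leclerc's interest in Ironwood Partners LP, giving 6% + 67% = 73%.
Chain via Halcyon Capital LLC → Granite Manufacturing Inc. (R1): 63% × 45% × 35% = 9.9225% of Bluewater Group plc.
Chain via Ironwood Partners LP → Copperline Pharma AG (R1): 73% × 92% × 53% = 35.5948% of Bluewater Group plc.
Aggregating (R3): 9.9225% + 35.5948% = 45.5173%.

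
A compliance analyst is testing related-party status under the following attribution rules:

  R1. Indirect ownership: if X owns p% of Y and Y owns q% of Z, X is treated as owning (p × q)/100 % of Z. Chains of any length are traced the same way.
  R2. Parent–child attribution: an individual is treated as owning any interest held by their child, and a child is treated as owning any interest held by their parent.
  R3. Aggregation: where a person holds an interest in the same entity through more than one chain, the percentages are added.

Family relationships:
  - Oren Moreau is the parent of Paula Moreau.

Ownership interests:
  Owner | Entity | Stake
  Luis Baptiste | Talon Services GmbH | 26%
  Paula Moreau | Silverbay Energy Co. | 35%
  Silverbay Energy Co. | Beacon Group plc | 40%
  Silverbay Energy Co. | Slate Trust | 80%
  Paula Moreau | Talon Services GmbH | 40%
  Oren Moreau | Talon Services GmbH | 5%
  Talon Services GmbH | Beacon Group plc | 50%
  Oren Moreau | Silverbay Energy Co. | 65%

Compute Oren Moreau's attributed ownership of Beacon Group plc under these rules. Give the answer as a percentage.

62.5%

By parent–child attribution (R2), Oren Moreau is treated as also owning Paula Moreau's interest in Talon Services GmbH, giving 5% + 40% = 45%.
By parent–child attribution (R2), Oren Moreau is treated as also owning Paula Moreau's interest in Silverbay Energy Co, giving 65% + 35% = 100%.
Chain via Talon Services GmbH (R1): 45% × 50% = 22.5% of Beacon Group plc.
Chain via Silverbay Energy Co. (R1): 100% × 40% = 40% of Beacon Group plc.
Aggregating (R3): 22.5% + 40% = 62.5%.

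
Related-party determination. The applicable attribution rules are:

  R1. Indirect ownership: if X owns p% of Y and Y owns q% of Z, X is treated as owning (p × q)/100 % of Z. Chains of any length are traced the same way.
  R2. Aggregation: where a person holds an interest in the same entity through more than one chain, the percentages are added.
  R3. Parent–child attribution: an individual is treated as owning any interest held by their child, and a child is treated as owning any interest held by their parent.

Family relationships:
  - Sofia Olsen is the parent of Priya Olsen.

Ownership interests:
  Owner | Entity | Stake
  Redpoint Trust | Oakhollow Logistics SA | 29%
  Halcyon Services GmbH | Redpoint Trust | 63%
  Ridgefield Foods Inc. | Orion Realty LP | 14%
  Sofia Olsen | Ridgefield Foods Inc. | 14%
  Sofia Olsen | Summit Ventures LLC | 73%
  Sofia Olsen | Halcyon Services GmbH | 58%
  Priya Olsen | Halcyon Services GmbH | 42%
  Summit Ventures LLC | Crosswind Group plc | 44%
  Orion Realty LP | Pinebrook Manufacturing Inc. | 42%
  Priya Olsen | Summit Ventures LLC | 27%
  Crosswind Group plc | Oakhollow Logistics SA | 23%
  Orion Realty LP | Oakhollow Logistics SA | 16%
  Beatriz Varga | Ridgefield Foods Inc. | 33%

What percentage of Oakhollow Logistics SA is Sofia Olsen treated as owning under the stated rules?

28.7036%

By parent–child attribution (R3), Sofia Olsen is treated as also owning Priya Olsen's interest in Halcyon Services GmbH, giving 58% + 42% = 100%.
By parent–child attribution (R3), Sofia Olsen is treated as also owning Priya Olsen's interest in Summit Ventures LLC, giving 73% + 27% = 100%.
Chain via Halcyon Services GmbH → Redpoint Trust (R1): 100% × 63% × 29% = 18.27% of Oakhollow Logistics SA.
Chain via Ridgefield Foods Inc. → Orion Realty LP (R1): 14% × 14% × 16% = 0.3136% of Oakhollow Logistics SA.
Chain via Summit Ventures LLC → Crosswind Group plc (R1): 100% × 44% × 23% = 10.12% of Oakhollow Logistics SA.
Aggregating (R2): 18.27% + 0.3136% + 10.12% = 28.7036%.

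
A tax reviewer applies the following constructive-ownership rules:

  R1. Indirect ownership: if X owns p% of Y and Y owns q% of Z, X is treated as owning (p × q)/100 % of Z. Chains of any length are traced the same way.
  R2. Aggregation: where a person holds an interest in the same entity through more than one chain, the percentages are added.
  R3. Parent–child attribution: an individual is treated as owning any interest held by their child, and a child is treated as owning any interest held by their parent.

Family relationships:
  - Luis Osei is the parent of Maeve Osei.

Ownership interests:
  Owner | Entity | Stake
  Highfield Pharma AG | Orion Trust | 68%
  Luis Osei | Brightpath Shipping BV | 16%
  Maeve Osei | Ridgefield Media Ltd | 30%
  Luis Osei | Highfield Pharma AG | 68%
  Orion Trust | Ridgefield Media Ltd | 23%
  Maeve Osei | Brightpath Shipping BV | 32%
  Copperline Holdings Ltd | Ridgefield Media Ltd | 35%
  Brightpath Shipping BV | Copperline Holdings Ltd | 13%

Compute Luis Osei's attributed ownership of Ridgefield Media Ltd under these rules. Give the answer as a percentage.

By parent–child attribution (R3), Luis Osei is treated as also owning Maeve Osei's interest in Brightpath Shipping BV, giving 16% + 32% = 48%.
By parent–child attribution (R3), Luis Osei is treated as owning Maeve Osei's 30% interest in Ridgefield Media Ltd.
Chain via Highfield Pharma AG → Orion Trust (R1): 68% × 68% × 23% = 10.6352% of Ridgefield Media Ltd.
Chain via Brightpath Shipping BV → Copperline Holdings Ltd (R1): 48% × 13% × 35% = 2.184% of Ridgefield Media Ltd.
Direct interest in Ridgefield Media Ltd: 30%.
Aggregating (R2): 10.6352% + 2.184% + 30% = 42.8192%.

42.8192%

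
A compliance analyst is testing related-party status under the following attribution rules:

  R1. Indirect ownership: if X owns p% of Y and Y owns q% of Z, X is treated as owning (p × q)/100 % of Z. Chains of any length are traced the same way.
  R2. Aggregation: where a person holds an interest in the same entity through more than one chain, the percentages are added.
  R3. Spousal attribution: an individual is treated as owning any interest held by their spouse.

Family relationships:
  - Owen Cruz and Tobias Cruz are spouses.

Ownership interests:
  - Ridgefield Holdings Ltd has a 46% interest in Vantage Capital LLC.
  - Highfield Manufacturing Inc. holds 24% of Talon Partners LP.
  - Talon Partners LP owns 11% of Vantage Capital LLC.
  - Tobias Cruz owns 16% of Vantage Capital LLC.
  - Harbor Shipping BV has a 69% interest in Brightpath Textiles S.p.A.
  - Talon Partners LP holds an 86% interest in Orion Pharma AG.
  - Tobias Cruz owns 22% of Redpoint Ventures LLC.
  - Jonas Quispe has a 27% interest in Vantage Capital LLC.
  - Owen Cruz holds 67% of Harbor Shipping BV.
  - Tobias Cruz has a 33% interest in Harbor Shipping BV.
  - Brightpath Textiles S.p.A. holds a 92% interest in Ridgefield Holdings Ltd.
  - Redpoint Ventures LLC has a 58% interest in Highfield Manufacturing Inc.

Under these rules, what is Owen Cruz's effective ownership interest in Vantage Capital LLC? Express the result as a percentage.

By spousal attribution (R3), Owen Cruz is treated as also owning Tobias Cruz's interest in Harbor Shipping BV, giving 67% + 33% = 100%.
By spousal attribution (R3), Owen Cruz is treated as owning Tobias Cruz's 22% interest in Redpoint Ventures LLC.
By spousal attribution (R3), Owen Cruz is treated as owning Tobias Cruz's 16% interest in Vantage Capital LLC.
Chain via Harbor Shipping BV → Brightpath Textiles S.p.A. → Ridgefield Holdings Ltd (R1): 100% × 69% × 92% × 46% = 29.2008% of Vantage Capital LLC.
Chain via Redpoint Ventures LLC → Highfield Manufacturing Inc. → Talon Partners LP (R1): 22% × 58% × 24% × 11% = 0.336864% of Vantage Capital LLC.
Direct interest in Vantage Capital LLC: 16%.
Aggregating (R2): 29.2008% + 0.336864% + 16% = 45.537664%.

45.537664%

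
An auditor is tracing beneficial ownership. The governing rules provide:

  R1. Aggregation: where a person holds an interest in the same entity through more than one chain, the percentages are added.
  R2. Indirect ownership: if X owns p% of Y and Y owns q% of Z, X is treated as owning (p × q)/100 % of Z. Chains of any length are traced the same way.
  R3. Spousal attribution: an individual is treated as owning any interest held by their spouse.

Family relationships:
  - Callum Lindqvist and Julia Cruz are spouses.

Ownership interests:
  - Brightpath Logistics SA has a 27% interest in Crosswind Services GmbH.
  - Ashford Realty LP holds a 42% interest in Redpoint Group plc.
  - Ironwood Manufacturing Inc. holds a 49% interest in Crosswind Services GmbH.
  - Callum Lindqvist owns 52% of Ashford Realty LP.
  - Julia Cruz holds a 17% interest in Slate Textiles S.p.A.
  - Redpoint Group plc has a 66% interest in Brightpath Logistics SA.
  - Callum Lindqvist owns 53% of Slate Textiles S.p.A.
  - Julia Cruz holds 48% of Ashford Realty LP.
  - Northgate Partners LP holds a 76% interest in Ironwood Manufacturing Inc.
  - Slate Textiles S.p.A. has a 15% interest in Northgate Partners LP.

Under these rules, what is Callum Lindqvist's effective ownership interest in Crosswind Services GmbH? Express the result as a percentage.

By spousal attribution (R3), Callum Lindqvist is treated as also owning Julia Cruz's interest in Ashford Realty LP, giving 52% + 48% = 100%.
By spousal attribution (R3), Callum Lindqvist is treated as also owning Julia Cruz's interest in Slate Textiles S.p.A, giving 53% + 17% = 70%.
Chain via Ashford Realty LP → Redpoint Group plc → Brightpath Logistics SA (R2): 100% × 42% × 66% × 27% = 7.4844% of Crosswind Services GmbH.
Chain via Slate Textiles S.p.A. → Northgate Partners LP → Ironwood Manufacturing Inc. (R2): 70% × 15% × 76% × 49% = 3.9102% of Crosswind Services GmbH.
Aggregating (R1): 7.4844% + 3.9102% = 11.3946%.

11.3946%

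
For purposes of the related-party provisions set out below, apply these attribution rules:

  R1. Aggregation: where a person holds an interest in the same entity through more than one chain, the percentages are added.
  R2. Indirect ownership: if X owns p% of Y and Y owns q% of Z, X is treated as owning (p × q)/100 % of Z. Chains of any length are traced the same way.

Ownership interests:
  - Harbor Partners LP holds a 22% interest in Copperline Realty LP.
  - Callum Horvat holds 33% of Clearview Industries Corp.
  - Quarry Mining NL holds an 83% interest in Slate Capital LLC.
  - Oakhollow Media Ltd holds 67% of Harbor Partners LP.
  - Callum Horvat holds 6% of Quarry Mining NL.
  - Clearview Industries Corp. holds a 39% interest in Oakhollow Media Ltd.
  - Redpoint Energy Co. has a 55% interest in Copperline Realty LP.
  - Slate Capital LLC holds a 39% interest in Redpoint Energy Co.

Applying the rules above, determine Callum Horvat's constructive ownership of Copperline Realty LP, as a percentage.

Chain via Quarry Mining NL → Slate Capital LLC → Redpoint Energy Co. (R2): 6% × 83% × 39% × 55% = 1.06821% of Copperline Realty LP.
Chain via Clearview Industries Corp. → Oakhollow Media Ltd → Harbor Partners LP (R2): 33% × 39% × 67% × 22% = 1.897038% of Copperline Realty LP.
Aggregating (R1): 1.06821% + 1.897038% = 2.965248%.

2.965248%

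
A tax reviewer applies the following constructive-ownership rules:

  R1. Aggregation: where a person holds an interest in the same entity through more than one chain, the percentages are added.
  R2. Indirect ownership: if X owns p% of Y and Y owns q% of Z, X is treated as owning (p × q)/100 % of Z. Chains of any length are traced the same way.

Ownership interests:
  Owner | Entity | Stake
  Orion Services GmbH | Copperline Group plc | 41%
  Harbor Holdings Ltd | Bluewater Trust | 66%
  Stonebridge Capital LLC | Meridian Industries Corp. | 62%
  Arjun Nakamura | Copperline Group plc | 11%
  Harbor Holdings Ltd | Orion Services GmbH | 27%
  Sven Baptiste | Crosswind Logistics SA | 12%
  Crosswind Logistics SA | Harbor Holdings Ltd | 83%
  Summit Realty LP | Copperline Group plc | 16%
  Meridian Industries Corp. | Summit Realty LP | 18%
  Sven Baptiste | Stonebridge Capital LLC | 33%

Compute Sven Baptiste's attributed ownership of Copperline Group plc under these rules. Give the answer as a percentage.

1.69182%

Chain via Crosswind Logistics SA → Harbor Holdings Ltd → Orion Services GmbH (R2): 12% × 83% × 27% × 41% = 1.102572% of Copperline Group plc.
Chain via Stonebridge Capital LLC → Meridian Industries Corp. → Summit Realty LP (R2): 33% × 62% × 18% × 16% = 0.589248% of Copperline Group plc.
Aggregating (R1): 1.102572% + 0.589248% = 1.69182%.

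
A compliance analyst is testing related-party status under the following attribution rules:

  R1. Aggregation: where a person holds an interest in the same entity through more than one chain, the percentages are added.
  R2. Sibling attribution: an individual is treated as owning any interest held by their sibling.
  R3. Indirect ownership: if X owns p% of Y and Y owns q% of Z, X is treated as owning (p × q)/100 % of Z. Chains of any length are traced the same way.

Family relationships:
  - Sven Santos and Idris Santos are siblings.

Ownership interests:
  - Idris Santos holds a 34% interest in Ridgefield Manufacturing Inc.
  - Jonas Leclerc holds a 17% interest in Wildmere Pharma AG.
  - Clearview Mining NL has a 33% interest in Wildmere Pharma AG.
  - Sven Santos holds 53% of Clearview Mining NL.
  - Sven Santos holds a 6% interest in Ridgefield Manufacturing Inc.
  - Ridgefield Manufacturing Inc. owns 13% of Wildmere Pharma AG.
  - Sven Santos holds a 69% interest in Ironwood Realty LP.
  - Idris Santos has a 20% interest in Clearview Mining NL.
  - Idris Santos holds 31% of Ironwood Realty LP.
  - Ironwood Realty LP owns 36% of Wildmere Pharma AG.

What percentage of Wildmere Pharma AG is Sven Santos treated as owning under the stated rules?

By sibling attribution (R2), Sven Santos is treated as also owning Idris Santos's interest in Clearview Mining NL, giving 53% + 20% = 73%.
By sibling attribution (R2), Sven Santos is treated as also owning Idris Santos's interest in Ridgefield Manufacturing Inc, giving 6% + 34% = 40%.
By sibling attribution (R2), Sven Santos is treated as also owning Idris Santos's interest in Ironwood Realty LP, giving 69% + 31% = 100%.
Chain via Clearview Mining NL (R3): 73% × 33% = 24.09% of Wildmere Pharma AG.
Chain via Ridgefield Manufacturing Inc. (R3): 40% × 13% = 5.2% of Wildmere Pharma AG.
Chain via Ironwood Realty LP (R3): 100% × 36% = 36% of Wildmere Pharma AG.
Aggregating (R1): 24.09% + 5.2% + 36% = 65.29%.

65.29%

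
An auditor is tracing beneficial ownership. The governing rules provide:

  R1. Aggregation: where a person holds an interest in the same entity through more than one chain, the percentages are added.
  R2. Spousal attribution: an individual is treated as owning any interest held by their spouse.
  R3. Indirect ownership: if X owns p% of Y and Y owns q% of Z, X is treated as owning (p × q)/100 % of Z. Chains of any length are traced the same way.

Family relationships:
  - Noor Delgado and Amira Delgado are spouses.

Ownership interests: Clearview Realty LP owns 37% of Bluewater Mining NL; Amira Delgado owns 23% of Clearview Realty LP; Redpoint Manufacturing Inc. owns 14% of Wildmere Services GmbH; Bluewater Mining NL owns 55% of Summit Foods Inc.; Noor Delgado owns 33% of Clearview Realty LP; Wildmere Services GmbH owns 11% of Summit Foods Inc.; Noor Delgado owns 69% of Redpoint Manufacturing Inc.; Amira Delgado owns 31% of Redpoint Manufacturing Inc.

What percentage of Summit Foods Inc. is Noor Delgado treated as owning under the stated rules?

By spousal attribution (R2), Noor Delgado is treated as also owning Amira Delgado's interest in Clearview Realty LP, giving 33% + 23% = 56%.
By spousal attribution (R2), Noor Delgado is treated as also owning Amira Delgado's interest in Redpoint Manufacturing Inc, giving 69% + 31% = 100%.
Chain via Clearview Realty LP → Bluewater Mining NL (R3): 56% × 37% × 55% = 11.396% of Summit Foods Inc.
Chain via Redpoint Manufacturing Inc. → Wildmere Services GmbH (R3): 100% × 14% × 11% = 1.54% of Summit Foods Inc.
Aggregating (R1): 11.396% + 1.54% = 12.936%.

12.936%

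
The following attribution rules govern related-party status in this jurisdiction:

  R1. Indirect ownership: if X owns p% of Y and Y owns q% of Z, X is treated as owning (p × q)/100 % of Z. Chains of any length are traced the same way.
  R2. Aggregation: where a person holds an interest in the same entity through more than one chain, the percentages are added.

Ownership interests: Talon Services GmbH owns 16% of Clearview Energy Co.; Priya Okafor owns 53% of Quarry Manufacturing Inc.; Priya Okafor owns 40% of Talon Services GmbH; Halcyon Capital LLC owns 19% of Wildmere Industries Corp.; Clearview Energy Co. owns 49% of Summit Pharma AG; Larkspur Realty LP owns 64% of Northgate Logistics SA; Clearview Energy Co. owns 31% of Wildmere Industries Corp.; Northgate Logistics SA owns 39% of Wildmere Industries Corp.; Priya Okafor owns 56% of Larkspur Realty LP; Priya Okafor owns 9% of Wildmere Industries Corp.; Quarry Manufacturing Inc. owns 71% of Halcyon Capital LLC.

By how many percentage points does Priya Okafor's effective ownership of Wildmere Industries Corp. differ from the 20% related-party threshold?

Chain via Talon Services GmbH → Clearview Energy Co. (R1): 40% × 16% × 31% = 1.984% of Wildmere Industries Corp.
Chain via Larkspur Realty LP → Northgate Logistics SA (R1): 56% × 64% × 39% = 13.9776% of Wildmere Industries Corp.
Chain via Quarry Manufacturing Inc. → Halcyon Capital LLC (R1): 53% × 71% × 19% = 7.1497% of Wildmere Industries Corp.
Direct interest in Wildmere Industries Corp: 9%.
Aggregating (R2): 1.984% + 13.9776% + 7.1497% + 9% = 32.1113%.
32.1113% exceeds the 20% threshold by 12.1113 percentage points.

12.1113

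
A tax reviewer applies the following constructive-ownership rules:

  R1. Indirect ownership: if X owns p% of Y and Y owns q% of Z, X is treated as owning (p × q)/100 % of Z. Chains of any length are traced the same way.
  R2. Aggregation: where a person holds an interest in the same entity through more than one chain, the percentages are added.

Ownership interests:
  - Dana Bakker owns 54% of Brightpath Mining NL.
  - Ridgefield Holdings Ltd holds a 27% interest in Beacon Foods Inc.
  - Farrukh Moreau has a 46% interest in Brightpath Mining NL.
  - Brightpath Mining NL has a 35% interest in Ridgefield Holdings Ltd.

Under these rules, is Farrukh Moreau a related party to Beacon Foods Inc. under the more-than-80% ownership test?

No

Chain via Brightpath Mining NL → Ridgefield Holdings Ltd (R1): 46% × 35% × 27% = 4.347% of Beacon Foods Inc.
4.347% does not exceed the 80% threshold, so Farrukh is not a related party to Beacon Foods Inc.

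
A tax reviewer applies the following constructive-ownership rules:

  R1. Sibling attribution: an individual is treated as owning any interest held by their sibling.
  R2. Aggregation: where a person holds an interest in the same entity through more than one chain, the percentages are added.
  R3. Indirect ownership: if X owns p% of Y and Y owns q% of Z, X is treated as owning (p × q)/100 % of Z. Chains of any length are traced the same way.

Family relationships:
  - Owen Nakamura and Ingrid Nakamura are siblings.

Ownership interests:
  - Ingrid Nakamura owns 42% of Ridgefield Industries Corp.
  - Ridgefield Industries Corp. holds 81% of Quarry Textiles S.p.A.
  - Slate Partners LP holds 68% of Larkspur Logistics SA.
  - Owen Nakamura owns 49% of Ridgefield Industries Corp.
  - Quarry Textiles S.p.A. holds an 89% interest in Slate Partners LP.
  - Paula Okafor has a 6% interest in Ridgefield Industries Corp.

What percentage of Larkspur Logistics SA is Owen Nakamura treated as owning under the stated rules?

44.609292%

By sibling attribution (R1), Owen Nakamura is treated as also owning Ingrid Nakamura's interest in Ridgefield Industries Corp, giving 49% + 42% = 91%.
Chain via Ridgefield Industries Corp. → Quarry Textiles S.p.A. → Slate Partners LP (R3): 91% × 81% × 89% × 68% = 44.609292% of Larkspur Logistics SA.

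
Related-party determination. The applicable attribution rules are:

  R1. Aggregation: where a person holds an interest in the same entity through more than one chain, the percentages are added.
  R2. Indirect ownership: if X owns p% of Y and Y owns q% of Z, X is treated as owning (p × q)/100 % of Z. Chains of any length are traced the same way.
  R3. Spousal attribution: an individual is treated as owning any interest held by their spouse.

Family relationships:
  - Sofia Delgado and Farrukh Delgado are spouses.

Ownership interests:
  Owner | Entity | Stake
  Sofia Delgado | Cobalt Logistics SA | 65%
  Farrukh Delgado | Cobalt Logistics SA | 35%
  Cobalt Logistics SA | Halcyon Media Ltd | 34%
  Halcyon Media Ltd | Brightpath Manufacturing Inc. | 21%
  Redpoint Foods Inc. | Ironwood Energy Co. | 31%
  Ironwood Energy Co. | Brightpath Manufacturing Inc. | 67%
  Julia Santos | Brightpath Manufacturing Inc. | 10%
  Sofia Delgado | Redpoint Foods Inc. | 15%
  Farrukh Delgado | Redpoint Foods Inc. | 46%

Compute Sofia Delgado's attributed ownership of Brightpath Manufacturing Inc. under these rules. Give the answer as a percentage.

19.8097%

By spousal attribution (R3), Sofia Delgado is treated as also owning Farrukh Delgado's interest in Redpoint Foods Inc, giving 15% + 46% = 61%.
By spousal attribution (R3), Sofia Delgado is treated as also owning Farrukh Delgado's interest in Cobalt Logistics SA, giving 65% + 35% = 100%.
Chain via Redpoint Foods Inc. → Ironwood Energy Co. (R2): 61% × 31% × 67% = 12.6697% of Brightpath Manufacturing Inc.
Chain via Cobalt Logistics SA → Halcyon Media Ltd (R2): 100% × 34% × 21% = 7.14% of Brightpath Manufacturing Inc.
Aggregating (R1): 12.6697% + 7.14% = 19.8097%.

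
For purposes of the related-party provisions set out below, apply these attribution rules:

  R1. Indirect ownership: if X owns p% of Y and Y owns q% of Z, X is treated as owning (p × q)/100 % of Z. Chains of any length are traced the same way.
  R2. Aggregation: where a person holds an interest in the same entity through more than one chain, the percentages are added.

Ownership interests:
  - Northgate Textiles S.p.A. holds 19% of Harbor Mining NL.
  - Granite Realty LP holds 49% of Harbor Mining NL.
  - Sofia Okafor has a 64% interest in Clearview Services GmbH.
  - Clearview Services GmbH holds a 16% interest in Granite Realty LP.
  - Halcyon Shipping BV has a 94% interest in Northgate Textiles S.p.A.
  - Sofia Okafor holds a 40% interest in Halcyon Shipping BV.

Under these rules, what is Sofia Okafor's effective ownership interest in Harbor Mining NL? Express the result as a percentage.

12.1616%

Chain via Clearview Services GmbH → Granite Realty LP (R1): 64% × 16% × 49% = 5.0176% of Harbor Mining NL.
Chain via Halcyon Shipping BV → Northgate Textiles S.p.A. (R1): 40% × 94% × 19% = 7.144% of Harbor Mining NL.
Aggregating (R2): 5.0176% + 7.144% = 12.1616%.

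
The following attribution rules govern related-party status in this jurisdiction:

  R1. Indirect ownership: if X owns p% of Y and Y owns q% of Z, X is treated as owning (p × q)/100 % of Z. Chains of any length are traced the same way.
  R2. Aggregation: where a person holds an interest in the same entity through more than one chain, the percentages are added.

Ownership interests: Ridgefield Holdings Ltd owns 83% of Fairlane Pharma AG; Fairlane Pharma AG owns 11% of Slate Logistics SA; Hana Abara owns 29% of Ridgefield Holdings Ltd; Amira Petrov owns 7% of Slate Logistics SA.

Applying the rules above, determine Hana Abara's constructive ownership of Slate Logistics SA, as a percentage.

2.6477%

Chain via Ridgefield Holdings Ltd → Fairlane Pharma AG (R1): 29% × 83% × 11% = 2.6477% of Slate Logistics SA.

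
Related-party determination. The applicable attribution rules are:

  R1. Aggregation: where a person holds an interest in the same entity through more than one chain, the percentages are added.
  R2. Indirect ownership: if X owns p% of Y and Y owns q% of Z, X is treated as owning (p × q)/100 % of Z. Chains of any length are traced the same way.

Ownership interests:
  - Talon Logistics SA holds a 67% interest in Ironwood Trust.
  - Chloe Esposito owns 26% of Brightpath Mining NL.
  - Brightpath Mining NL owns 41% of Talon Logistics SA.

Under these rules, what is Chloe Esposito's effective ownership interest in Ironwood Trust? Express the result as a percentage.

Chain via Brightpath Mining NL → Talon Logistics SA (R2): 26% × 41% × 67% = 7.1422% of Ironwood Trust.

7.1422%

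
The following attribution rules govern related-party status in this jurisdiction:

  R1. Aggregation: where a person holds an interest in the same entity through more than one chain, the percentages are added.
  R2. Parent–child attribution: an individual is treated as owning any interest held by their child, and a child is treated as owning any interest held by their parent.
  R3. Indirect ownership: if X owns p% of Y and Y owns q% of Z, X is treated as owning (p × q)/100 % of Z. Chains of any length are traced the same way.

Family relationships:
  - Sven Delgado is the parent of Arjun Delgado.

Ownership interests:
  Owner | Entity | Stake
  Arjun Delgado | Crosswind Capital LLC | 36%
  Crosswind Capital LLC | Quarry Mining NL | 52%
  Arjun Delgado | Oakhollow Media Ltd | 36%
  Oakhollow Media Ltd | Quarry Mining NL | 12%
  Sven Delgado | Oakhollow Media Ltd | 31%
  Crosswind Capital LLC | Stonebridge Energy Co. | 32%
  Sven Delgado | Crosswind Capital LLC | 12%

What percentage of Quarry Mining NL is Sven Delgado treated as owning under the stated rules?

By parent–child attribution (R2), Sven Delgado is treated as also owning Arjun Delgado's interest in Crosswind Capital LLC, giving 12% + 36% = 48%.
By parent–child attribution (R2), Sven Delgado is treated as also owning Arjun Delgado's interest in Oakhollow Media Ltd, giving 31% + 36% = 67%.
Chain via Crosswind Capital LLC (R3): 48% × 52% = 24.96% of Quarry Mining NL.
Chain via Oakhollow Media Ltd (R3): 67% × 12% = 8.04% of Quarry Mining NL.
Aggregating (R1): 24.96% + 8.04% = 33%.

33%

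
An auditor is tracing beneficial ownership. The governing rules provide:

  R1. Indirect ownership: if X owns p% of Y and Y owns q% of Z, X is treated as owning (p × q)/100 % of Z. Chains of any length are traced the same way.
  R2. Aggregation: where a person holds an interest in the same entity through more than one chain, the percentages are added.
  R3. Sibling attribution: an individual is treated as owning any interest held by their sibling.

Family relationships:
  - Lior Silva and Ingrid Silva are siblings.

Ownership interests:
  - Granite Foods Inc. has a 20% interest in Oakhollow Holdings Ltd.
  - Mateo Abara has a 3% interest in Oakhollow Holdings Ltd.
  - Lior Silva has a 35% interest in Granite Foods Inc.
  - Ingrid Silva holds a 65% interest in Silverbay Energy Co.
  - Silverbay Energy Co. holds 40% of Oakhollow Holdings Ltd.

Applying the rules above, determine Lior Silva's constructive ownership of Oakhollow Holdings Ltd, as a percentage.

By sibling attribution (R3), Lior Silva is treated as owning Ingrid Silva's 65% interest in Silverbay Energy Co.
Chain via Granite Foods Inc. (R1): 35% × 20% = 7% of Oakhollow Holdings Ltd.
Chain via Silverbay Energy Co. (R1): 65% × 40% = 26% of Oakhollow Holdings Ltd.
Aggregating (R2): 7% + 26% = 33%.

33%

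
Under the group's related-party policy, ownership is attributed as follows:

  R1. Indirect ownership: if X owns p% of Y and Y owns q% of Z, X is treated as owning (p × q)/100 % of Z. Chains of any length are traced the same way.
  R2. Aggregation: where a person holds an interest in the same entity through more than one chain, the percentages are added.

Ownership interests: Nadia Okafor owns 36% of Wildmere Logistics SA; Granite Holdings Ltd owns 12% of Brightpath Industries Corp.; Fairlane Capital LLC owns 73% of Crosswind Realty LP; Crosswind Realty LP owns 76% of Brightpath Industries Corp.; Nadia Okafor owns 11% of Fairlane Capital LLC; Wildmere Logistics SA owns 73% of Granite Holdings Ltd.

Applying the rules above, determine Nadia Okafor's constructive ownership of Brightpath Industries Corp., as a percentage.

9.2564%

Chain via Wildmere Logistics SA → Granite Holdings Ltd (R1): 36% × 73% × 12% = 3.1536% of Brightpath Industries Corp.
Chain via Fairlane Capital LLC → Crosswind Realty LP (R1): 11% × 73% × 76% = 6.1028% of Brightpath Industries Corp.
Aggregating (R2): 3.1536% + 6.1028% = 9.2564%.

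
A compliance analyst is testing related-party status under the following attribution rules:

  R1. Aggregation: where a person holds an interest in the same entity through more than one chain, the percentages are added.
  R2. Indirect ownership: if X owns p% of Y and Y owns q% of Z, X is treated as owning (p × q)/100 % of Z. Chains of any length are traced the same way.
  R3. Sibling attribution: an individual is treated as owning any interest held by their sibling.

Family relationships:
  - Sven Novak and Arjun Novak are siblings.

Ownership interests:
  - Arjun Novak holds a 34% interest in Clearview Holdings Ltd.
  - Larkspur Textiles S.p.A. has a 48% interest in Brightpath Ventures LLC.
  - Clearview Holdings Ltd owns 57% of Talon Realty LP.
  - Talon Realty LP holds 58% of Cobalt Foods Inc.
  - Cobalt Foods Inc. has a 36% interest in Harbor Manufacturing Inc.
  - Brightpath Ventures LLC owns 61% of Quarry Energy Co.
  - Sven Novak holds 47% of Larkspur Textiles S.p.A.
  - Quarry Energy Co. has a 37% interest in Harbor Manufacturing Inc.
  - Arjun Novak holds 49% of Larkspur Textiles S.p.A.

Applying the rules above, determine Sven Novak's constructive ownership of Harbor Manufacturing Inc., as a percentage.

14.4468%

By sibling attribution (R3), Sven Novak is treated as also owning Arjun Novak's interest in Larkspur Textiles S.p.A, giving 47% + 49% = 96%.
By sibling attribution (R3), Sven Novak is treated as owning Arjun Novak's 34% interest in Clearview Holdings Ltd.
Chain via Larkspur Textiles S.p.A. → Brightpath Ventures LLC → Quarry Energy Co. (R2): 96% × 48% × 61% × 37% = 10.400256% of Harbor Manufacturing Inc.
Chain via Clearview Holdings Ltd → Talon Realty LP → Cobalt Foods Inc. (R2): 34% × 57% × 58% × 36% = 4.046544% of Harbor Manufacturing Inc.
Aggregating (R1): 10.400256% + 4.046544% = 14.4468%.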